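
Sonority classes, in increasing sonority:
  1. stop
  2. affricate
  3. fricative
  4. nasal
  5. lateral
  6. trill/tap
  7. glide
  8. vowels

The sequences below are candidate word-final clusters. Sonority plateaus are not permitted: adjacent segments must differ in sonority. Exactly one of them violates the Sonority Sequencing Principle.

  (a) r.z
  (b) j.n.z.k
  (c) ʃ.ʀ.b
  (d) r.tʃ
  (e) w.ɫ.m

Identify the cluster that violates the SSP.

(a) r.z: profile 6-3 — obeys.
(b) j.n.z.k: profile 7-4-3-1 — obeys.
(c) ʃ.ʀ.b: profile 3-6-1 — violates.
(d) r.tʃ: profile 6-2 — obeys.
(e) w.ɫ.m: profile 7-5-4 — obeys.

c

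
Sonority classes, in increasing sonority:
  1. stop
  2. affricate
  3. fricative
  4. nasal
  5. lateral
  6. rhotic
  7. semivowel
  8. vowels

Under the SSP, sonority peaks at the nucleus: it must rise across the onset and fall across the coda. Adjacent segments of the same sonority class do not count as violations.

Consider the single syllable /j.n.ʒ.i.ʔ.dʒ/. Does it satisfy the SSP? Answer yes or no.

no

Onset: /j/ is a semivowel (sonority 7), /n/ is a nasal (sonority 4), /ʒ/ is a fricative (sonority 3); then the nucleus /i/ (sonority 8).
Onset profile 7-4-3-8 — does not rise throughout.
Coda: /ʔ/ is a stop (sonority 1), /dʒ/ is an affricate (sonority 2).
Coda profile 8-1-2 — does not fall throughout.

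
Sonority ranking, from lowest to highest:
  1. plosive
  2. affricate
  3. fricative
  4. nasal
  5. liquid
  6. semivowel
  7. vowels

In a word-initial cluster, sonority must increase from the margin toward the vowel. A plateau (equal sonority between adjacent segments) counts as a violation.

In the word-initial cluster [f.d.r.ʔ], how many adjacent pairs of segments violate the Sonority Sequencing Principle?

/f/ — fricative, sonority 3.
/d/ — plosive, sonority 1.
/r/ — liquid, sonority 5.
/ʔ/ — plosive, sonority 1.
/f/→/d/: 3→1 (does not rise) — violation.
/d/→/r/: 1→5 (rises) — ok.
/r/→/ʔ/: 5→1 (does not rise) — violation.

2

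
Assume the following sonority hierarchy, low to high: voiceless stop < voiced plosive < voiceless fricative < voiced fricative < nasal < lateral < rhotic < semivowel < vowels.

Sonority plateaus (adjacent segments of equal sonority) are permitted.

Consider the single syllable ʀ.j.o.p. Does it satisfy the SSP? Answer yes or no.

yes

Onset: /ʀ/ is a rhotic (sonority 7), /j/ is a semivowel (sonority 8); then the nucleus /o/ (sonority 9).
Onset profile 7-8-9 — rises to the nucleus.
Coda: /p/ is a voiceless stop (sonority 1).
Coda profile 9-1 — falls from the nucleus.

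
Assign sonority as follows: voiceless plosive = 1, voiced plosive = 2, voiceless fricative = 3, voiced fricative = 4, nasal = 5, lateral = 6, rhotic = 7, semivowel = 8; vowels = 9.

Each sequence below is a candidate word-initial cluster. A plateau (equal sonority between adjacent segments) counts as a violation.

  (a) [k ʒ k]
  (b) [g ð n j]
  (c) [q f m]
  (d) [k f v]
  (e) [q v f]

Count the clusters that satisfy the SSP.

3

(a) 1-4-1 → violates
(b) 2-4-5-8 → obeys
(c) 1-3-5 → obeys
(d) 1-3-4 → obeys
(e) 1-4-3 → violates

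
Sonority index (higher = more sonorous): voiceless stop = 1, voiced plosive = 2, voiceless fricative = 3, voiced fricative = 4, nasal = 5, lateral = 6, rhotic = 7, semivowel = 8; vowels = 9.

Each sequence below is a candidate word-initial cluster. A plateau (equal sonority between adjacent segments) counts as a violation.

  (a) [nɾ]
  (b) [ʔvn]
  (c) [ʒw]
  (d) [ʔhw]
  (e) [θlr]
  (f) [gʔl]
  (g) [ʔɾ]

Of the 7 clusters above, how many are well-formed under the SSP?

(a) sonority 5-7: well-formed.
(b) sonority 1-4-5: well-formed.
(c) sonority 4-8: well-formed.
(d) sonority 1-3-8: well-formed.
(e) sonority 3-6-7: well-formed.
(f) sonority 2-1-6: ill-formed.
(g) sonority 1-7: well-formed.

6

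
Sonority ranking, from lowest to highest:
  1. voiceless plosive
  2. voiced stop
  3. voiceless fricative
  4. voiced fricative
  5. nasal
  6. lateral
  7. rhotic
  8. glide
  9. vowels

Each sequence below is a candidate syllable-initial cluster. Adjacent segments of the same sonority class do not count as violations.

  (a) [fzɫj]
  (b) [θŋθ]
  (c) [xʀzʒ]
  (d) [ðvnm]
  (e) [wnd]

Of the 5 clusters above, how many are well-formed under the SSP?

(a) [fzɫj]: profile 3-4-6-8 — obeys.
(b) [θŋθ]: profile 3-5-3 — violates.
(c) [xʀzʒ]: profile 3-7-4-4 — violates.
(d) [ðvnm]: profile 4-4-5-5 — obeys.
(e) [wnd]: profile 8-5-2 — violates.

2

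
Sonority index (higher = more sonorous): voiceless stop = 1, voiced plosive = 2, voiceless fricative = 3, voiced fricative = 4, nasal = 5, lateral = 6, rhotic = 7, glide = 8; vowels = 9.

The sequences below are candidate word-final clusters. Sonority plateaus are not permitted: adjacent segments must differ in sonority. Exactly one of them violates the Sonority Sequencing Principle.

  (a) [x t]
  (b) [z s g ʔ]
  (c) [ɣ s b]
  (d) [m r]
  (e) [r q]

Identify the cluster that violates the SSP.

(a) sonority 3-1: well-formed.
(b) sonority 4-3-2-1: well-formed.
(c) sonority 4-3-2: well-formed.
(d) sonority 5-7: ill-formed.
(e) sonority 7-1: well-formed.

d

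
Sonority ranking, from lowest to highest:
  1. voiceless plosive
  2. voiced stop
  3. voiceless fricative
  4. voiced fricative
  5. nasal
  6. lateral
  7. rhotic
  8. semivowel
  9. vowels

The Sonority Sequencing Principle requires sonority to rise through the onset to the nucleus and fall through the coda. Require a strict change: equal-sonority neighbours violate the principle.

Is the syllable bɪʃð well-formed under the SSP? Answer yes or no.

no

Onset: /b/ is a voiced stop (sonority 2); then the nucleus /ɪ/ (sonority 9).
Onset profile 2-9 — rises to the nucleus.
Coda: /ʃ/ is a voiceless fricative (sonority 3), /ð/ is a voiced fricative (sonority 4).
Coda profile 9-3-4 — does not strictly fall throughout.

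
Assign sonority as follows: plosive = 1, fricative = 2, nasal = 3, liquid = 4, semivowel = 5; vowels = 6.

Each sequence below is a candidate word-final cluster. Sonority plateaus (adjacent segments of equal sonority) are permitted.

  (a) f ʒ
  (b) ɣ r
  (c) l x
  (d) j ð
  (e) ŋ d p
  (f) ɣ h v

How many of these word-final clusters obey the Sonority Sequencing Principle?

(a) sonority 2-2: well-formed.
(b) sonority 2-4: ill-formed.
(c) sonority 4-2: well-formed.
(d) sonority 5-2: well-formed.
(e) sonority 3-1-1: well-formed.
(f) sonority 2-2-2: well-formed.

5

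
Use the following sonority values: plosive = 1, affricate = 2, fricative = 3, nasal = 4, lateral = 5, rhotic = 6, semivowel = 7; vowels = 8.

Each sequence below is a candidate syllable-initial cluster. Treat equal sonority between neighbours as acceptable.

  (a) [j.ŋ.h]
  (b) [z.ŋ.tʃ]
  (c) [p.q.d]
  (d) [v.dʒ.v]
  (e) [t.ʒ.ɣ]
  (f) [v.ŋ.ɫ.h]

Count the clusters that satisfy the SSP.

(a) sonority 7-4-3: ill-formed.
(b) sonority 3-4-2: ill-formed.
(c) sonority 1-1-1: well-formed.
(d) sonority 3-2-3: ill-formed.
(e) sonority 1-3-3: well-formed.
(f) sonority 3-4-5-3: ill-formed.

2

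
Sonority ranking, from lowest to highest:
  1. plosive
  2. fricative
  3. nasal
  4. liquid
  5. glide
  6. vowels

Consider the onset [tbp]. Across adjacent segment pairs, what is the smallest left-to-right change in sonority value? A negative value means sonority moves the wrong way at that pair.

/t/: plosive = 1.
/b/: plosive = 1.
/p/: plosive = 1.
/t/→/b/: change +0.
/b/→/p/: change +0.
Minimum = 0.

0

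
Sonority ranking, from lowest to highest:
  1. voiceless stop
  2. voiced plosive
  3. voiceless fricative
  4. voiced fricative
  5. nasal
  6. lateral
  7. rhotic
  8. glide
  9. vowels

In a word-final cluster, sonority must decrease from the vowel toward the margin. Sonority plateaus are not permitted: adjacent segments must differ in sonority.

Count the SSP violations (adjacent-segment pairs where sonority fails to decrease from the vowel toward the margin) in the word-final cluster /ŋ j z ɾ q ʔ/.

3

/ŋ/ is a nasal (sonority 5).
/j/ is a glide (sonority 8).
/z/ is a voiced fricative (sonority 4).
/ɾ/ is a rhotic (sonority 7).
/q/ is a voiceless stop (sonority 1).
/ʔ/ is a voiceless stop (sonority 1).
/ŋ/→/j/: 5→8 (does not fall) — violation.
/j/→/z/: 8→4 (falls) — ok.
/z/→/ɾ/: 4→7 (does not fall) — violation.
/ɾ/→/q/: 7→1 (falls) — ok.
/q/→/ʔ/: 1→1 (plateau) — violation.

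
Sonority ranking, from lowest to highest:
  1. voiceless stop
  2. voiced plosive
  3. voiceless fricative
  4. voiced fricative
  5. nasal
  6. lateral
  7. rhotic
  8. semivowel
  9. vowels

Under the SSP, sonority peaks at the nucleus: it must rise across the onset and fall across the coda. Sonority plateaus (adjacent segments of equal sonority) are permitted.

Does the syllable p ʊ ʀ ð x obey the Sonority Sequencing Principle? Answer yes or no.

yes

Onset: /p/ is a voiceless stop (sonority 1); then the nucleus /ʊ/ (sonority 9).
Onset profile 1-9 — rises to the nucleus.
Coda: /ʀ/ is a rhotic (sonority 7), /ð/ is a voiced fricative (sonority 4), /x/ is a voiceless fricative (sonority 3).
Coda profile 9-7-4-3 — falls from the nucleus.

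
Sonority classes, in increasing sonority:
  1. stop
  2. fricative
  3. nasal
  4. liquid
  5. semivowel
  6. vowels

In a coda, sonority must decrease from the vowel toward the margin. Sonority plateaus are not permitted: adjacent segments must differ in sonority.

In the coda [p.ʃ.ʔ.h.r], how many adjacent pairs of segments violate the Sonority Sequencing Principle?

3

/p/ is a stop (sonority 1).
/ʃ/ is a fricative (sonority 2).
/ʔ/ is a stop (sonority 1).
/h/ is a fricative (sonority 2).
/r/ is a liquid (sonority 4).
/p/→/ʃ/: 1→2 (does not fall) — violation.
/ʃ/→/ʔ/: 2→1 (falls) — ok.
/ʔ/→/h/: 1→2 (does not fall) — violation.
/h/→/r/: 2→4 (does not fall) — violation.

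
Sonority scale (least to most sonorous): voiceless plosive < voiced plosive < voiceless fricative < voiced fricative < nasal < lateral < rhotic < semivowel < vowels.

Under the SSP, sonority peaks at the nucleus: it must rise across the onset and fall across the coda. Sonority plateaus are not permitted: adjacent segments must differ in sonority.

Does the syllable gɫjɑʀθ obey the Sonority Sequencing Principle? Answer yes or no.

yes

Onset: /g/ is a voiced plosive (sonority 2), /ɫ/ is a lateral (sonority 6), /j/ is a semivowel (sonority 8); then the nucleus /ɑ/ (sonority 9).
Onset profile 2-6-8-9 — rises to the nucleus.
Coda: /ʀ/ is a rhotic (sonority 7), /θ/ is a voiceless fricative (sonority 3).
Coda profile 9-7-3 — falls from the nucleus.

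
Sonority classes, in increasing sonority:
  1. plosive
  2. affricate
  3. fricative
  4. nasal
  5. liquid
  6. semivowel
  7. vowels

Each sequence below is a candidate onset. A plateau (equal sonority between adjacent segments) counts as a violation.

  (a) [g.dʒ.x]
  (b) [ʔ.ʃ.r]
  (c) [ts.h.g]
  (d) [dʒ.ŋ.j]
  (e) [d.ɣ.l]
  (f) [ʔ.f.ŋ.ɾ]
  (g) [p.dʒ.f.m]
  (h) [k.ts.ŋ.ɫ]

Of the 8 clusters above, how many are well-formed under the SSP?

7

(a) [g.dʒ.x]: profile 1-2-3 — obeys.
(b) [ʔ.ʃ.r]: profile 1-3-5 — obeys.
(c) [ts.h.g]: profile 2-3-1 — violates.
(d) [dʒ.ŋ.j]: profile 2-4-6 — obeys.
(e) [d.ɣ.l]: profile 1-3-5 — obeys.
(f) [ʔ.f.ŋ.ɾ]: profile 1-3-4-5 — obeys.
(g) [p.dʒ.f.m]: profile 1-2-3-4 — obeys.
(h) [k.ts.ŋ.ɫ]: profile 1-2-4-5 — obeys.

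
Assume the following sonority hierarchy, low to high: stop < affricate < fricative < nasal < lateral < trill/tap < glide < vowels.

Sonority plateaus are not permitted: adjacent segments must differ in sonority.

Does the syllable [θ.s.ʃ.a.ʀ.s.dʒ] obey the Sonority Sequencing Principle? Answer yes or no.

no

Onset: /θ/ is a fricative (sonority 3), /s/ is a fricative (sonority 3), /ʃ/ is a fricative (sonority 3); then the nucleus /a/ (sonority 8).
Onset profile 3-3-3-8 — does not strictly rise throughout.
Coda: /ʀ/ is a trill/tap (sonority 6), /s/ is a fricative (sonority 3), /dʒ/ is an affricate (sonority 2).
Coda profile 8-6-3-2 — falls from the nucleus.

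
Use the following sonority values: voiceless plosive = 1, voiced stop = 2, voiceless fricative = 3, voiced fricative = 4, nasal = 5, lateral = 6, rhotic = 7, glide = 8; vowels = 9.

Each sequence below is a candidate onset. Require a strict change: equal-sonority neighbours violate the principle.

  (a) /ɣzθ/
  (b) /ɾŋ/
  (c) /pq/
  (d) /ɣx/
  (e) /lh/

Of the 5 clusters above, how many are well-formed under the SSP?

(a) sonority 4-4-3: ill-formed.
(b) sonority 7-5: ill-formed.
(c) sonority 1-1: ill-formed.
(d) sonority 4-3: ill-formed.
(e) sonority 6-3: ill-formed.

0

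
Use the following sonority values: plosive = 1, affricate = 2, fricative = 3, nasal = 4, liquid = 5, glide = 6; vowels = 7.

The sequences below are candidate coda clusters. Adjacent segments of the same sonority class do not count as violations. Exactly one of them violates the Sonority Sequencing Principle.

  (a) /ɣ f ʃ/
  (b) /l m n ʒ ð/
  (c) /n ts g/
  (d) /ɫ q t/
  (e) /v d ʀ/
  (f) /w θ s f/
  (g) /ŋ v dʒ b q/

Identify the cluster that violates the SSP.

e

(a) 3-3-3 → obeys
(b) 5-4-4-3-3 → obeys
(c) 4-2-1 → obeys
(d) 5-1-1 → obeys
(e) 3-1-5 → violates
(f) 6-3-3-3 → obeys
(g) 4-3-2-1-1 → obeys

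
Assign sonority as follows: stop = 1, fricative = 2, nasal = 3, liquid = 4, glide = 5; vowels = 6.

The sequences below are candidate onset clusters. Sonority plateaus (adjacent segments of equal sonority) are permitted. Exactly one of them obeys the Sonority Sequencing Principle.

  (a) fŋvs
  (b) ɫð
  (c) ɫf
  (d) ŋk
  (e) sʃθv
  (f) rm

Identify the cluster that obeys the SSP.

e

(a) 2-3-2-2 → violates
(b) 4-2 → violates
(c) 4-2 → violates
(d) 3-1 → violates
(e) 2-2-2-2 → obeys
(f) 4-3 → violates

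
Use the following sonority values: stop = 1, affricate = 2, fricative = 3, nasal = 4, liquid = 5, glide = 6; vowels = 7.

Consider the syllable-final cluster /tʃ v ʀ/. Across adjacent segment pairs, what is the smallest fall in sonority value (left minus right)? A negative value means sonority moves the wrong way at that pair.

/tʃ/ is an affricate (sonority 2).
/v/ is a fricative (sonority 3).
/ʀ/ is a liquid (sonority 5).
/tʃ/→/v/: change -1.
/v/→/ʀ/: change -2.
Minimum = -2.

-2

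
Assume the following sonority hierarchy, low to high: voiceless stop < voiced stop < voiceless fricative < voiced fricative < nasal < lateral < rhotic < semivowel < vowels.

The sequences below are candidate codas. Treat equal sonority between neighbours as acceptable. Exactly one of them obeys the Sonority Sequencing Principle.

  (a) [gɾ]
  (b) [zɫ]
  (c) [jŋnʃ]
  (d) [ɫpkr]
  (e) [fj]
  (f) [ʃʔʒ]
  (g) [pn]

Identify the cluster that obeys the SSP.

(a) 2-7 → violates
(b) 4-6 → violates
(c) 8-5-5-3 → obeys
(d) 6-1-1-7 → violates
(e) 3-8 → violates
(f) 3-1-4 → violates
(g) 1-5 → violates

c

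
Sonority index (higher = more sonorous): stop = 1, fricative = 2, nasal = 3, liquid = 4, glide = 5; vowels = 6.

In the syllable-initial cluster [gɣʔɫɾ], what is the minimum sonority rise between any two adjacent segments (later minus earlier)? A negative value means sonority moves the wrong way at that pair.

/g/ is a stop (sonority 1).
/ɣ/ is a fricative (sonority 2).
/ʔ/ is a stop (sonority 1).
/ɫ/ is a liquid (sonority 4).
/ɾ/ is a liquid (sonority 4).
/g/→/ɣ/: change +1.
/ɣ/→/ʔ/: change -1.
/ʔ/→/ɫ/: change +3.
/ɫ/→/ɾ/: change +0.
Minimum = -1.

-1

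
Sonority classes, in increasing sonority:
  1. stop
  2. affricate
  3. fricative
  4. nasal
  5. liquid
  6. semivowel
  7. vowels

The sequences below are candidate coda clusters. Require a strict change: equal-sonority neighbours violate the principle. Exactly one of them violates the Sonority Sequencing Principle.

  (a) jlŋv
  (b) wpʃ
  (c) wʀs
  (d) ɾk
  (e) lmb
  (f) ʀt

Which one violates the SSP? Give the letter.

b

(a) sonority 6-5-4-3: well-formed.
(b) sonority 6-1-3: ill-formed.
(c) sonority 6-5-3: well-formed.
(d) sonority 5-1: well-formed.
(e) sonority 5-4-1: well-formed.
(f) sonority 5-1: well-formed.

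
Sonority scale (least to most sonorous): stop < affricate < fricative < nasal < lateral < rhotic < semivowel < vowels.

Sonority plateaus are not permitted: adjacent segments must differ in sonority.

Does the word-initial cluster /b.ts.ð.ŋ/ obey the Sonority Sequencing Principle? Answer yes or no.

yes

/b/ — stop, sonority 1.
/ts/ — affricate, sonority 2.
/ð/ — fricative, sonority 3.
/ŋ/ — nasal, sonority 4.
The profile 1-2-3-4 strictly rises, so the word-initial cluster satisfies the SSP.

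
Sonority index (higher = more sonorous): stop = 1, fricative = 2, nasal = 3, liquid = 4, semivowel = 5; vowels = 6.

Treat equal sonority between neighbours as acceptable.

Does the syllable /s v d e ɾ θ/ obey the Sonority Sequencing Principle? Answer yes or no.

Onset: /s/ is a fricative (sonority 2), /v/ is a fricative (sonority 2), /d/ is a stop (sonority 1); then the nucleus /e/ (sonority 6).
Onset profile 2-2-1-6 — does not rise throughout.
Coda: /ɾ/ is a liquid (sonority 4), /θ/ is a fricative (sonority 2).
Coda profile 6-4-2 — falls from the nucleus.

no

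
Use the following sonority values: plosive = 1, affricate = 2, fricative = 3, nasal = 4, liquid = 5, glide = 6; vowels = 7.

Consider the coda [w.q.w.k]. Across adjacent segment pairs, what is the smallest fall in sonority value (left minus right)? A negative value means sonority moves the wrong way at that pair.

-5

/w/ is a glide (sonority 6).
/q/ is a plosive (sonority 1).
/w/ is a glide (sonority 6).
/k/ is a plosive (sonority 1).
/w/→/q/: change +5.
/q/→/w/: change -5.
/w/→/k/: change +5.
Minimum = -5.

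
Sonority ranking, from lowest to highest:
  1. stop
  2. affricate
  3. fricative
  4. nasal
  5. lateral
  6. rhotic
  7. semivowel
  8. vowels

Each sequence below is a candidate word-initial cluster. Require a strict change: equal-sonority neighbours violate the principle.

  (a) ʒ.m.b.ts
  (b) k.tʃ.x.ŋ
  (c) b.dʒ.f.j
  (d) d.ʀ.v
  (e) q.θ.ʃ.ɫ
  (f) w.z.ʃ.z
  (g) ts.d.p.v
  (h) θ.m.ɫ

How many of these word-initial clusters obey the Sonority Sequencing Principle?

3

(a) ʒ.m.b.ts: profile 3-4-1-2 — violates.
(b) k.tʃ.x.ŋ: profile 1-2-3-4 — obeys.
(c) b.dʒ.f.j: profile 1-2-3-7 — obeys.
(d) d.ʀ.v: profile 1-6-3 — violates.
(e) q.θ.ʃ.ɫ: profile 1-3-3-5 — violates.
(f) w.z.ʃ.z: profile 7-3-3-3 — violates.
(g) ts.d.p.v: profile 2-1-1-3 — violates.
(h) θ.m.ɫ: profile 3-4-5 — obeys.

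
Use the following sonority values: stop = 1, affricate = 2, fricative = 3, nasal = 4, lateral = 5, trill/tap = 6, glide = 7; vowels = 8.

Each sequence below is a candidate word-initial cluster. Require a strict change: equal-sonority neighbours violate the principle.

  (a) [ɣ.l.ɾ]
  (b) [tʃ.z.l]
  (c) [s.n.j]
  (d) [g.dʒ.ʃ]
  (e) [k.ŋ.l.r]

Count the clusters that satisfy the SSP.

(a) sonority 3-5-6: well-formed.
(b) sonority 2-3-5: well-formed.
(c) sonority 3-4-7: well-formed.
(d) sonority 1-2-3: well-formed.
(e) sonority 1-4-5-6: well-formed.

5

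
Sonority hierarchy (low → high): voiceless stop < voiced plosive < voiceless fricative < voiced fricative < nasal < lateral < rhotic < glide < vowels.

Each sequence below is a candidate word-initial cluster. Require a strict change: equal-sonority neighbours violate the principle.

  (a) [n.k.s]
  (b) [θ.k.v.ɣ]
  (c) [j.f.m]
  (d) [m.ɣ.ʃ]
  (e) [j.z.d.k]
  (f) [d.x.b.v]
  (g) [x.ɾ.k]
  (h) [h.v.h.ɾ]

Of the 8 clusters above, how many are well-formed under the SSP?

(a) 5-1-3 → violates
(b) 3-1-4-4 → violates
(c) 8-3-5 → violates
(d) 5-4-3 → violates
(e) 8-4-2-1 → violates
(f) 2-3-2-4 → violates
(g) 3-7-1 → violates
(h) 3-4-3-7 → violates

0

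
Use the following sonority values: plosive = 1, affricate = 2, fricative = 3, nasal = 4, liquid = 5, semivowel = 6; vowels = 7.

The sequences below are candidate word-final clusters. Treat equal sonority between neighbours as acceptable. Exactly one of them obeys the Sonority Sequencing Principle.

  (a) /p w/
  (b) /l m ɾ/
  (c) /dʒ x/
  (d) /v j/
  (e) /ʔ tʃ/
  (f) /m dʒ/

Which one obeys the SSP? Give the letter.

f

(a) /p w/: profile 1-6 — violates.
(b) /l m ɾ/: profile 5-4-5 — violates.
(c) /dʒ x/: profile 2-3 — violates.
(d) /v j/: profile 3-6 — violates.
(e) /ʔ tʃ/: profile 1-2 — violates.
(f) /m dʒ/: profile 4-2 — obeys.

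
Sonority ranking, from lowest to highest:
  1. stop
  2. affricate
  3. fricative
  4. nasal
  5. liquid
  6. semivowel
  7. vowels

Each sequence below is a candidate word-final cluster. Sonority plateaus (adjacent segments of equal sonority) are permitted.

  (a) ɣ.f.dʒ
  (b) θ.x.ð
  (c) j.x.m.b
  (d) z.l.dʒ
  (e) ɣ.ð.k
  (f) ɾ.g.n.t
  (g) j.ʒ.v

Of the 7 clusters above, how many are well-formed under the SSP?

(a) ɣ.f.dʒ: profile 3-3-2 — obeys.
(b) θ.x.ð: profile 3-3-3 — obeys.
(c) j.x.m.b: profile 6-3-4-1 — violates.
(d) z.l.dʒ: profile 3-5-2 — violates.
(e) ɣ.ð.k: profile 3-3-1 — obeys.
(f) ɾ.g.n.t: profile 5-1-4-1 — violates.
(g) j.ʒ.v: profile 6-3-3 — obeys.

4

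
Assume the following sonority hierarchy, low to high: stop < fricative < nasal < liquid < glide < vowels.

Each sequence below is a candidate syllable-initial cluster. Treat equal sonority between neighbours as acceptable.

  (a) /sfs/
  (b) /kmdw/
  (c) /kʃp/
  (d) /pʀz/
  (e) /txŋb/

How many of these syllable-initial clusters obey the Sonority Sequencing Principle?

(a) sonority 2-2-2: well-formed.
(b) sonority 1-3-1-5: ill-formed.
(c) sonority 1-2-1: ill-formed.
(d) sonority 1-4-2: ill-formed.
(e) sonority 1-2-3-1: ill-formed.

1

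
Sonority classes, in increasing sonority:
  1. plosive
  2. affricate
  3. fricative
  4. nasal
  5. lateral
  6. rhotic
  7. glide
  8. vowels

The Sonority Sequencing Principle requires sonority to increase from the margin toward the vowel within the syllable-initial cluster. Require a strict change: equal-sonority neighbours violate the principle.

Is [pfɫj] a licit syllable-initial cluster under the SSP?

yes

/p/ is a plosive (sonority 1).
/f/ is a fricative (sonority 3).
/ɫ/ is a lateral (sonority 5).
/j/ is a glide (sonority 7).
The profile 1-3-5-7 strictly rises, so the syllable-initial cluster satisfies the SSP.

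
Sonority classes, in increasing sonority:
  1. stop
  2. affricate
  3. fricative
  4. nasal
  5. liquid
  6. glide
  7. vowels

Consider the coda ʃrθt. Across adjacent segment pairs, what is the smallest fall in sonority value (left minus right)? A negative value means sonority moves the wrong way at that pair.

/ʃ/ — fricative, sonority 3.
/r/ — liquid, sonority 5.
/θ/ — fricative, sonority 3.
/t/ — stop, sonority 1.
/ʃ/→/r/: change -2.
/r/→/θ/: change +2.
/θ/→/t/: change +2.
Minimum = -2.

-2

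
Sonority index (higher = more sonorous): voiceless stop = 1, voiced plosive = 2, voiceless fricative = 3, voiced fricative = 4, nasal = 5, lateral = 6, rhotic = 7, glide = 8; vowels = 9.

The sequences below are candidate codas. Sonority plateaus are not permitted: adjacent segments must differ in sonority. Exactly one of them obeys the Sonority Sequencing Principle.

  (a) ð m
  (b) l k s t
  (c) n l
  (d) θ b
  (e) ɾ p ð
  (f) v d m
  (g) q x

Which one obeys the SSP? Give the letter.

(a) ð m: profile 4-5 — violates.
(b) l k s t: profile 6-1-3-1 — violates.
(c) n l: profile 5-6 — violates.
(d) θ b: profile 3-2 — obeys.
(e) ɾ p ð: profile 7-1-4 — violates.
(f) v d m: profile 4-2-5 — violates.
(g) q x: profile 1-3 — violates.

d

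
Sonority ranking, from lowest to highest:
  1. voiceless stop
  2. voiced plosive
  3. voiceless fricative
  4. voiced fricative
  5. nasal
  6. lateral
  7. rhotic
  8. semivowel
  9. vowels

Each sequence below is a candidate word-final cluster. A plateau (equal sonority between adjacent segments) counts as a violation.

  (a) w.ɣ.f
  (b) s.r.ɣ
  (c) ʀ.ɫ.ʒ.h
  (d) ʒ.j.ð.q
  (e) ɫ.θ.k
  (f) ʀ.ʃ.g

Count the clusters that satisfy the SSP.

(a) sonority 8-4-3: well-formed.
(b) sonority 3-7-4: ill-formed.
(c) sonority 7-6-4-3: well-formed.
(d) sonority 4-8-4-1: ill-formed.
(e) sonority 6-3-1: well-formed.
(f) sonority 7-3-2: well-formed.

4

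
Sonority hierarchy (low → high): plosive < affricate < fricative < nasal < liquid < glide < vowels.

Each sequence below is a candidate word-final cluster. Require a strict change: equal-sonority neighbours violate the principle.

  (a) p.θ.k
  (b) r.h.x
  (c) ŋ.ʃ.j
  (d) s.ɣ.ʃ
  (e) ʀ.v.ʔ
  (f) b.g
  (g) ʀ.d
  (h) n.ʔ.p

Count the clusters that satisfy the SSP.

(a) p.θ.k: profile 1-3-1 — violates.
(b) r.h.x: profile 5-3-3 — violates.
(c) ŋ.ʃ.j: profile 4-3-6 — violates.
(d) s.ɣ.ʃ: profile 3-3-3 — violates.
(e) ʀ.v.ʔ: profile 5-3-1 — obeys.
(f) b.g: profile 1-1 — violates.
(g) ʀ.d: profile 5-1 — obeys.
(h) n.ʔ.p: profile 4-1-1 — violates.

2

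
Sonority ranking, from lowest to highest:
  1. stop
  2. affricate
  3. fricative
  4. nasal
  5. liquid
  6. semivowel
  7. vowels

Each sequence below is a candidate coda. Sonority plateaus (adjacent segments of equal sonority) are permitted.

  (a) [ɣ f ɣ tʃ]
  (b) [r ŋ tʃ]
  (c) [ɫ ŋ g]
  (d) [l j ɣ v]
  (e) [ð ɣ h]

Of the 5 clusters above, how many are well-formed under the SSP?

(a) [ɣ f ɣ tʃ]: profile 3-3-3-2 — obeys.
(b) [r ŋ tʃ]: profile 5-4-2 — obeys.
(c) [ɫ ŋ g]: profile 5-4-1 — obeys.
(d) [l j ɣ v]: profile 5-6-3-3 — violates.
(e) [ð ɣ h]: profile 3-3-3 — obeys.

4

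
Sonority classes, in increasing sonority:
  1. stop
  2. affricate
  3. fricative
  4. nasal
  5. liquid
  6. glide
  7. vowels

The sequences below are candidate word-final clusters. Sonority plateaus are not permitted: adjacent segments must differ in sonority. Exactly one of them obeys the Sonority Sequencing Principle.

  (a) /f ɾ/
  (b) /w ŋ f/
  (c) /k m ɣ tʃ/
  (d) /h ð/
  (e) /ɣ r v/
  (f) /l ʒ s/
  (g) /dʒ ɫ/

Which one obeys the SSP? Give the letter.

(a) /f ɾ/: profile 3-5 — violates.
(b) /w ŋ f/: profile 6-4-3 — obeys.
(c) /k m ɣ tʃ/: profile 1-4-3-2 — violates.
(d) /h ð/: profile 3-3 — violates.
(e) /ɣ r v/: profile 3-5-3 — violates.
(f) /l ʒ s/: profile 5-3-3 — violates.
(g) /dʒ ɫ/: profile 2-5 — violates.

b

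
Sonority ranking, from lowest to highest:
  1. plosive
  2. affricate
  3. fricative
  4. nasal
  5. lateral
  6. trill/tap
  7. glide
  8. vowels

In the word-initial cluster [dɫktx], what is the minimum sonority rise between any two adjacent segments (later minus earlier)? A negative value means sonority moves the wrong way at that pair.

/d/ is a plosive (sonority 1).
/ɫ/ is a lateral (sonority 5).
/k/ is a plosive (sonority 1).
/t/ is a plosive (sonority 1).
/x/ is a fricative (sonority 3).
/d/→/ɫ/: change +4.
/ɫ/→/k/: change -4.
/k/→/t/: change +0.
/t/→/x/: change +2.
Minimum = -4.

-4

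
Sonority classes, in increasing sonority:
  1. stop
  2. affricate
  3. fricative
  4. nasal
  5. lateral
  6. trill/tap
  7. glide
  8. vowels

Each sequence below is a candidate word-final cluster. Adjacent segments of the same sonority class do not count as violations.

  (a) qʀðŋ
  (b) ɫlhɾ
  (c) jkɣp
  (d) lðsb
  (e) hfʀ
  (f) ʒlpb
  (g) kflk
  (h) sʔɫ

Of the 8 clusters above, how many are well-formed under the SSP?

(a) qʀðŋ: profile 1-6-3-4 — violates.
(b) ɫlhɾ: profile 5-5-3-6 — violates.
(c) jkɣp: profile 7-1-3-1 — violates.
(d) lðsb: profile 5-3-3-1 — obeys.
(e) hfʀ: profile 3-3-6 — violates.
(f) ʒlpb: profile 3-5-1-1 — violates.
(g) kflk: profile 1-3-5-1 — violates.
(h) sʔɫ: profile 3-1-5 — violates.

1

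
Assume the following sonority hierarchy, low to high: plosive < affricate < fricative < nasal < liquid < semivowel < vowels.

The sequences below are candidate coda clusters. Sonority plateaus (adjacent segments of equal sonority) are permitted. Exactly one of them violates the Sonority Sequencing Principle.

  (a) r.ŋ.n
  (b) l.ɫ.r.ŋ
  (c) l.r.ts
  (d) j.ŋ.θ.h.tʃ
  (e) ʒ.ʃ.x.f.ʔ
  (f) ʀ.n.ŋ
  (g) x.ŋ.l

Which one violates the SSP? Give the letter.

(a) 5-4-4 → obeys
(b) 5-5-5-4 → obeys
(c) 5-5-2 → obeys
(d) 6-4-3-3-2 → obeys
(e) 3-3-3-3-1 → obeys
(f) 5-4-4 → obeys
(g) 3-4-5 → violates

g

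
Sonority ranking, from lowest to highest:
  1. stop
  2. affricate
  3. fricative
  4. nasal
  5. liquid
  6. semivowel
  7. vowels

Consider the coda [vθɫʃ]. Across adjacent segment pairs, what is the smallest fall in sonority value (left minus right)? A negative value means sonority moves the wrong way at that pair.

-2

/v/ is a fricative (sonority 3).
/θ/ is a fricative (sonority 3).
/ɫ/ is a liquid (sonority 5).
/ʃ/ is a fricative (sonority 3).
/v/→/θ/: change +0.
/θ/→/ɫ/: change -2.
/ɫ/→/ʃ/: change +2.
Minimum = -2.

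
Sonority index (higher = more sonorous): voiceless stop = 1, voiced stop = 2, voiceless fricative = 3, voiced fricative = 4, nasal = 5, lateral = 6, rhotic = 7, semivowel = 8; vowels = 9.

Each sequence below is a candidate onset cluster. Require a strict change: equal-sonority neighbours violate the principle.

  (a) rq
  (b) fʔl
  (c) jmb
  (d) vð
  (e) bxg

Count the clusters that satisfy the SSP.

(a) rq: profile 7-1 — violates.
(b) fʔl: profile 3-1-6 — violates.
(c) jmb: profile 8-5-2 — violates.
(d) vð: profile 4-4 — violates.
(e) bxg: profile 2-3-2 — violates.

0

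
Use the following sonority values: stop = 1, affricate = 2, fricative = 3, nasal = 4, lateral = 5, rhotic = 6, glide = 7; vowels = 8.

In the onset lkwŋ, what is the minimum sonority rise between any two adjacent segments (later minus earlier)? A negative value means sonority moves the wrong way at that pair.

-4

/l/ — lateral, sonority 5.
/k/ — stop, sonority 1.
/w/ — glide, sonority 7.
/ŋ/ — nasal, sonority 4.
/l/→/k/: change -4.
/k/→/w/: change +6.
/w/→/ŋ/: change -3.
Minimum = -4.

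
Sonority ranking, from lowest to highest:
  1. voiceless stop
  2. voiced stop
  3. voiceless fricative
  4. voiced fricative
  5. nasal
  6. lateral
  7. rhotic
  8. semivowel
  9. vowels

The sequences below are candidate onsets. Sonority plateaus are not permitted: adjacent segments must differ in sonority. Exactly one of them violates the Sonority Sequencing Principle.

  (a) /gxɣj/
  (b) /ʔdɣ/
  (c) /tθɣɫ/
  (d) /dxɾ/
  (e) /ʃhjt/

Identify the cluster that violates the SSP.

(a) /gxɣj/: profile 2-3-4-8 — obeys.
(b) /ʔdɣ/: profile 1-2-4 — obeys.
(c) /tθɣɫ/: profile 1-3-4-6 — obeys.
(d) /dxɾ/: profile 2-3-7 — obeys.
(e) /ʃhjt/: profile 3-3-8-1 — violates.

e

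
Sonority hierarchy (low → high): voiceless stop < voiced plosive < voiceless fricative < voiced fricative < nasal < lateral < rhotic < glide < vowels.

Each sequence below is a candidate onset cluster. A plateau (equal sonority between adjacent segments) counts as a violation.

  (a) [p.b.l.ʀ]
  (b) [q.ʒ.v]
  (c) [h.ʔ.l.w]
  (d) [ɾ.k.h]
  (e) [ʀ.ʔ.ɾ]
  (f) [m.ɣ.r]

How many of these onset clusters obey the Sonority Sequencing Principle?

1

(a) [p.b.l.ʀ]: profile 1-2-6-7 — obeys.
(b) [q.ʒ.v]: profile 1-4-4 — violates.
(c) [h.ʔ.l.w]: profile 3-1-6-8 — violates.
(d) [ɾ.k.h]: profile 7-1-3 — violates.
(e) [ʀ.ʔ.ɾ]: profile 7-1-7 — violates.
(f) [m.ɣ.r]: profile 5-4-7 — violates.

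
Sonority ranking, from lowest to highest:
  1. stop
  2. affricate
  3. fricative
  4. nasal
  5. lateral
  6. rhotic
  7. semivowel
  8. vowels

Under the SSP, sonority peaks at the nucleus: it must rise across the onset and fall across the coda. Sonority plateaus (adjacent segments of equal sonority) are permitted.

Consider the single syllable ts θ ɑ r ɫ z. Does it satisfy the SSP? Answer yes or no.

yes

Onset: /ts/ is an affricate (sonority 2), /θ/ is a fricative (sonority 3); then the nucleus /ɑ/ (sonority 8).
Onset profile 2-3-8 — rises to the nucleus.
Coda: /r/ is a rhotic (sonority 6), /ɫ/ is a lateral (sonority 5), /z/ is a fricative (sonority 3).
Coda profile 8-6-5-3 — falls from the nucleus.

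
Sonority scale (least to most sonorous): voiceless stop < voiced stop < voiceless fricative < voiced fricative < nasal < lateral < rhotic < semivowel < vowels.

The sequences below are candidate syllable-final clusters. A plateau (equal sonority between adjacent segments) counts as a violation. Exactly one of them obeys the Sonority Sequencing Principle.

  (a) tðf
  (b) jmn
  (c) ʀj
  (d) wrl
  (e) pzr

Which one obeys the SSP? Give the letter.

(a) 1-4-3 → violates
(b) 8-5-5 → violates
(c) 7-8 → violates
(d) 8-7-6 → obeys
(e) 1-4-7 → violates

d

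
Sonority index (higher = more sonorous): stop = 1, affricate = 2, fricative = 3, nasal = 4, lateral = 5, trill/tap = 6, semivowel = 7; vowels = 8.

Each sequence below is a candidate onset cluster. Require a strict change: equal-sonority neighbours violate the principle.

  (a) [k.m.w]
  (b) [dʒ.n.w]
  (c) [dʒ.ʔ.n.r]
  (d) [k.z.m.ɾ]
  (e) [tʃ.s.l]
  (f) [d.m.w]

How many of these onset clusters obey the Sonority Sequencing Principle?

(a) [k.m.w]: profile 1-4-7 — obeys.
(b) [dʒ.n.w]: profile 2-4-7 — obeys.
(c) [dʒ.ʔ.n.r]: profile 2-1-4-6 — violates.
(d) [k.z.m.ɾ]: profile 1-3-4-6 — obeys.
(e) [tʃ.s.l]: profile 2-3-5 — obeys.
(f) [d.m.w]: profile 1-4-7 — obeys.

5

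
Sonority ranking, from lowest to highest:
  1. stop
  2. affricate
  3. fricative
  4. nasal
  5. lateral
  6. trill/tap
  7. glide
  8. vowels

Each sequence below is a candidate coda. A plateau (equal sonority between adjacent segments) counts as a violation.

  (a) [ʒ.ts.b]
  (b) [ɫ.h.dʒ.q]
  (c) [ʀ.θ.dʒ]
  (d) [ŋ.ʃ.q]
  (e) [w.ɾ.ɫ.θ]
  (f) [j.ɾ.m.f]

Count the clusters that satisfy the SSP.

(a) 3-2-1 → obeys
(b) 5-3-2-1 → obeys
(c) 6-3-2 → obeys
(d) 4-3-1 → obeys
(e) 7-6-5-3 → obeys
(f) 7-6-4-3 → obeys

6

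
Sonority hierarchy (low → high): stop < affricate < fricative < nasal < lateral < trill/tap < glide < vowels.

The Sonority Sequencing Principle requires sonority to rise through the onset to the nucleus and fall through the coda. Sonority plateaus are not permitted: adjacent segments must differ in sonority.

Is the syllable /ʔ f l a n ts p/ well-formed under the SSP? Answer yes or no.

yes

Onset: /ʔ/ is a stop (sonority 1), /f/ is a fricative (sonority 3), /l/ is a lateral (sonority 5); then the nucleus /a/ (sonority 8).
Onset profile 1-3-5-8 — rises to the nucleus.
Coda: /n/ is a nasal (sonority 4), /ts/ is an affricate (sonority 2), /p/ is a stop (sonority 1).
Coda profile 8-4-2-1 — falls from the nucleus.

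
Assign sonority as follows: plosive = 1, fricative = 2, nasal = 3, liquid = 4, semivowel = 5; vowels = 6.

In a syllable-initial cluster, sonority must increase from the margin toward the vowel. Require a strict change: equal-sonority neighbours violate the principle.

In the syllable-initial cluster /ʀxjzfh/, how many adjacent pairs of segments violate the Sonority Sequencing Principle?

/ʀ/: liquid = 4.
/x/: fricative = 2.
/j/: semivowel = 5.
/z/: fricative = 2.
/f/: fricative = 2.
/h/: fricative = 2.
/ʀ/→/x/: 4→2 (does not rise) — violation.
/x/→/j/: 2→5 (rises) — ok.
/j/→/z/: 5→2 (does not rise) — violation.
/z/→/f/: 2→2 (plateau) — violation.
/f/→/h/: 2→2 (plateau) — violation.

4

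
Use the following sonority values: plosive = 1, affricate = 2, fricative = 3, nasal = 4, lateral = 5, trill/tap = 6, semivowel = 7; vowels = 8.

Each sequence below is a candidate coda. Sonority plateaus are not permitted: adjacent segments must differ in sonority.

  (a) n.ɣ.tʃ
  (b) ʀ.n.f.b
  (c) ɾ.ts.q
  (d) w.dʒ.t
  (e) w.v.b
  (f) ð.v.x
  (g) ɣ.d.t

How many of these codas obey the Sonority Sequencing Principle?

5

(a) 4-3-2 → obeys
(b) 6-4-3-1 → obeys
(c) 6-2-1 → obeys
(d) 7-2-1 → obeys
(e) 7-3-1 → obeys
(f) 3-3-3 → violates
(g) 3-1-1 → violates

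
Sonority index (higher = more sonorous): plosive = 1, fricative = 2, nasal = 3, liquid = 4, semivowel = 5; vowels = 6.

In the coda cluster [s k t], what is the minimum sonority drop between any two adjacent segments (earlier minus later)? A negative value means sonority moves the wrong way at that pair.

/s/ is a fricative (sonority 2).
/k/ is a plosive (sonority 1).
/t/ is a plosive (sonority 1).
/s/→/k/: change +1.
/k/→/t/: change +0.
Minimum = 0.

0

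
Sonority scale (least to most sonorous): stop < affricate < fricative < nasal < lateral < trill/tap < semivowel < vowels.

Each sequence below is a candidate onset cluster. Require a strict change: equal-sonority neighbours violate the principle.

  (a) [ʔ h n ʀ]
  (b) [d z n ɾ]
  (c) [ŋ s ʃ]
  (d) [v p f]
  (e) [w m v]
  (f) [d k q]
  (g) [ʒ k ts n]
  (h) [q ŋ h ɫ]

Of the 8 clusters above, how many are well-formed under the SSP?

2

(a) [ʔ h n ʀ]: profile 1-3-4-6 — obeys.
(b) [d z n ɾ]: profile 1-3-4-6 — obeys.
(c) [ŋ s ʃ]: profile 4-3-3 — violates.
(d) [v p f]: profile 3-1-3 — violates.
(e) [w m v]: profile 7-4-3 — violates.
(f) [d k q]: profile 1-1-1 — violates.
(g) [ʒ k ts n]: profile 3-1-2-4 — violates.
(h) [q ŋ h ɫ]: profile 1-4-3-5 — violates.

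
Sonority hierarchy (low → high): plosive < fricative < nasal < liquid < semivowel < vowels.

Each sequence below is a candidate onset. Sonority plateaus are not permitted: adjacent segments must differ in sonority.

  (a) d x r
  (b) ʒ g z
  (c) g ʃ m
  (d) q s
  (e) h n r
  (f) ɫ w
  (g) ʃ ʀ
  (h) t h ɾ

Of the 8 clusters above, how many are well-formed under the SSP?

7

(a) 1-2-4 → obeys
(b) 2-1-2 → violates
(c) 1-2-3 → obeys
(d) 1-2 → obeys
(e) 2-3-4 → obeys
(f) 4-5 → obeys
(g) 2-4 → obeys
(h) 1-2-4 → obeys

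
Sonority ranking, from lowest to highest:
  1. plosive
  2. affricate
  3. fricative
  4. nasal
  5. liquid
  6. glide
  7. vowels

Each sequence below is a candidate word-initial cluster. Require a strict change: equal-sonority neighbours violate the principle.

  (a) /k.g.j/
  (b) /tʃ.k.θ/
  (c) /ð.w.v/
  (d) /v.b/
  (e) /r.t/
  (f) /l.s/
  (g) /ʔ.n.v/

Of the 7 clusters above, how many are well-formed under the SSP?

(a) sonority 1-1-6: ill-formed.
(b) sonority 2-1-3: ill-formed.
(c) sonority 3-6-3: ill-formed.
(d) sonority 3-1: ill-formed.
(e) sonority 5-1: ill-formed.
(f) sonority 5-3: ill-formed.
(g) sonority 1-4-3: ill-formed.

0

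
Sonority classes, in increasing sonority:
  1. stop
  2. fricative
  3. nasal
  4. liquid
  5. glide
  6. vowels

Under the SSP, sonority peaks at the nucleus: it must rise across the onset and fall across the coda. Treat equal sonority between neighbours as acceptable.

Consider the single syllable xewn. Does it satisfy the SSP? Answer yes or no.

Onset: /x/ is a fricative (sonority 2); then the nucleus /e/ (sonority 6).
Onset profile 2-6 — rises to the nucleus.
Coda: /w/ is a glide (sonority 5), /n/ is a nasal (sonority 3).
Coda profile 6-5-3 — falls from the nucleus.

yes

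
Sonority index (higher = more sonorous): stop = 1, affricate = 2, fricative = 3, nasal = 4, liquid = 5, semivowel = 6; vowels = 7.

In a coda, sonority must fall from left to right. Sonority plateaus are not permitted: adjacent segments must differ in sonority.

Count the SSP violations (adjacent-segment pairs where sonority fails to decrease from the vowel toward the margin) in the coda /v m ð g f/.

2

/v/ — fricative, sonority 3.
/m/ — nasal, sonority 4.
/ð/ — fricative, sonority 3.
/g/ — stop, sonority 1.
/f/ — fricative, sonority 3.
/v/→/m/: 3→4 (does not fall) — violation.
/m/→/ð/: 4→3 (falls) — ok.
/ð/→/g/: 3→1 (falls) — ok.
/g/→/f/: 1→3 (does not fall) — violation.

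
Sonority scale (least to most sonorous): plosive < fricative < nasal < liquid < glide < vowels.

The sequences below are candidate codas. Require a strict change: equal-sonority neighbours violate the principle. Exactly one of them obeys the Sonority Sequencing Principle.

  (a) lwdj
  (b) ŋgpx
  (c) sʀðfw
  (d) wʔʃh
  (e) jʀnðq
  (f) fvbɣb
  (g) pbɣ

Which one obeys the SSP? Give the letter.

(a) sonority 4-5-1-5: ill-formed.
(b) sonority 3-1-1-2: ill-formed.
(c) sonority 2-4-2-2-5: ill-formed.
(d) sonority 5-1-2-2: ill-formed.
(e) sonority 5-4-3-2-1: well-formed.
(f) sonority 2-2-1-2-1: ill-formed.
(g) sonority 1-1-2: ill-formed.

e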